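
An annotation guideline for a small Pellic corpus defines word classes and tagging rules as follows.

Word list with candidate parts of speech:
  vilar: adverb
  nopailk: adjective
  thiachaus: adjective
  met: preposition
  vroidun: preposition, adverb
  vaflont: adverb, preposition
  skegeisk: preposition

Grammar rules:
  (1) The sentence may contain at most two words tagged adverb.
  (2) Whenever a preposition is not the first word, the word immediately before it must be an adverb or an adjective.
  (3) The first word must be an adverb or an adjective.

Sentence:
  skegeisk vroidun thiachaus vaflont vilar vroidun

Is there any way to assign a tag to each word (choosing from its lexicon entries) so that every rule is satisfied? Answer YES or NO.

Candidates per position — 1:skegeisk {preposition}; 2:vroidun {preposition,adverb}; 3:thiachaus {adjective}; 4:vaflont {adverb,preposition}; 5:vilar {adverb}; 6:vroidun {preposition,adverb}.
Rule 3 cannot be satisfied by any choice of tags from the lexicon.
So there is no consistent tagging.

NO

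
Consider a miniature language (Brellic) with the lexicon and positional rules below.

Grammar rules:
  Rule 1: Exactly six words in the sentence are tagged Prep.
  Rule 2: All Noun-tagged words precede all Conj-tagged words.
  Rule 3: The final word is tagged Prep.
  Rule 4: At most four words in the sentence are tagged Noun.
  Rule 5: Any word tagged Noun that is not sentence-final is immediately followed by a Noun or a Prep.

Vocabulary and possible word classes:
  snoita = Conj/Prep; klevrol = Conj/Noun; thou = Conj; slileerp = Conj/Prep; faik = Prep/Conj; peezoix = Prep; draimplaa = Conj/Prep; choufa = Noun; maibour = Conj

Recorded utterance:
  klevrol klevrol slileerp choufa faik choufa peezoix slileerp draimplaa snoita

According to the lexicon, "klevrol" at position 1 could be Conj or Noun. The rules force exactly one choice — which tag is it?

Candidates per position — 1:klevrol {Conj,Noun}; 2:klevrol {Conj,Noun}; 3:slileerp {Conj,Prep}; 4:choufa {Noun}; 5:faik {Prep,Conj}; 6:choufa {Noun}; 7:peezoix {Prep}; 8:slileerp {Conj,Prep}; 9:draimplaa {Conj,Prep}; 10:snoita {Conj,Prep}.
If word 1 were Conj, no tagging could satisfy rule 2; so word 1 is Noun.
If word 2 were Conj, no tagging could satisfy rule 2; so word 2 is Noun.
If word 3 were Conj, no tagging could satisfy rule 1; so word 3 is Prep.
If word 5 were Conj, no tagging could satisfy rule 1; so word 5 is Prep.
If word 8 were Conj, no tagging could satisfy rule 1; so word 8 is Prep.
If word 9 were Conj, no tagging could satisfy rule 1; so word 9 is Prep.
If word 10 were Conj, no tagging could satisfy rule 1; so word 10 is Prep.
That leaves exactly one tagging: Noun Noun Prep Noun Prep Noun Prep Prep Prep Prep.
Check: rule 1 ✓; rule 2 ✓; rule 3 ✓; rule 4 ✓; rule 5 ✓.

Noun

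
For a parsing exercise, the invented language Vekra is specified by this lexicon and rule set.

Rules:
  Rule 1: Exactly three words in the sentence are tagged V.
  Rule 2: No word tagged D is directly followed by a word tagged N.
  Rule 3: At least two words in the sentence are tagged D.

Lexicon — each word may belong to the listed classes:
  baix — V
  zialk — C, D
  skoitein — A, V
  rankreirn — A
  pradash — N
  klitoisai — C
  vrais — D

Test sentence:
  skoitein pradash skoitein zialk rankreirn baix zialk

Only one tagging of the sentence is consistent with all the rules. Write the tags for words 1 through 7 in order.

V N V D A V D

Candidates per position — 1:skoitein {A,V}; 2:pradash {N}; 3:skoitein {A,V}; 4:zialk {C,D}; 5:rankreirn {A}; 6:baix {V}; 7:zialk {C,D}.
Position 1: tagging it A would leave rule 1 unsatisfiable, so it must be V.
Position 3: tagging it A would leave rule 1 unsatisfiable, so it must be V.
Position 4: tagging it C would leave rule 3 unsatisfiable, so it must be D.
Position 7: tagging it C would leave rule 3 unsatisfiable, so it must be D.
That leaves exactly one tagging: V N V D A V D.
Rule-by-rule: rule 1 satisfied; rule 2 satisfied; rule 3 satisfied.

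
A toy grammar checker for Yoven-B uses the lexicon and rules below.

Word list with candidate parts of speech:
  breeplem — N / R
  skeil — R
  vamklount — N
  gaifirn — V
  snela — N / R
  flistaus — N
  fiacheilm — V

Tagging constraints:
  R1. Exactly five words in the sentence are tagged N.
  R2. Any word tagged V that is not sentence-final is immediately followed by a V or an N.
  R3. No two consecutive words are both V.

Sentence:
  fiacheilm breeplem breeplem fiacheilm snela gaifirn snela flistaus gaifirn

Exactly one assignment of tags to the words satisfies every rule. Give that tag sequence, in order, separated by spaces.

Candidates per position — 1:fiacheilm {V}; 2:breeplem {N,R}; 3:breeplem {N,R}; 4:fiacheilm {V}; 5:snela {N,R}; 6:gaifirn {V}; 7:snela {N,R}; 8:flistaus {N}; 9:gaifirn {V}.
At position 2, choosing R makes rule 1 impossible to satisfy; hence N.
At position 3, choosing R makes rule 1 impossible to satisfy; hence N.
At position 5, choosing R makes rule 1 impossible to satisfy; hence N.
At position 7, choosing R makes rule 1 impossible to satisfy; hence N.
The only consistent sequence is: V N N V N V N N V.
Verifying each rule — rule 1 holds; rule 2 holds; rule 3 holds.

V N N V N V N N V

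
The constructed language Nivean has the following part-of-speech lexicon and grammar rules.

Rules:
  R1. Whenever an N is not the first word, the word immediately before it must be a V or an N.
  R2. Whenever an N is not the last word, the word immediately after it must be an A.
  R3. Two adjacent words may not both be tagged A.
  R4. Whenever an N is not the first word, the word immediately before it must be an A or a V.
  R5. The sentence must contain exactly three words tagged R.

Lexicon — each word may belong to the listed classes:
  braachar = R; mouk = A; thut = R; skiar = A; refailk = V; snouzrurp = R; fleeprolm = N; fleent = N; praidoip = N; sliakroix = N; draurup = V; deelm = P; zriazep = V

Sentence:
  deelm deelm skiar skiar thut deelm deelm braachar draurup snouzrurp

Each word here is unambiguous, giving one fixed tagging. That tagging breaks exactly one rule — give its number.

Fixed tagging: P P A A R P P R V R.
Applying the rules: R1 ✓, R2 ✓, R3 ✗, R4 ✓, R5 ✓.
Only rule 3 fails.

3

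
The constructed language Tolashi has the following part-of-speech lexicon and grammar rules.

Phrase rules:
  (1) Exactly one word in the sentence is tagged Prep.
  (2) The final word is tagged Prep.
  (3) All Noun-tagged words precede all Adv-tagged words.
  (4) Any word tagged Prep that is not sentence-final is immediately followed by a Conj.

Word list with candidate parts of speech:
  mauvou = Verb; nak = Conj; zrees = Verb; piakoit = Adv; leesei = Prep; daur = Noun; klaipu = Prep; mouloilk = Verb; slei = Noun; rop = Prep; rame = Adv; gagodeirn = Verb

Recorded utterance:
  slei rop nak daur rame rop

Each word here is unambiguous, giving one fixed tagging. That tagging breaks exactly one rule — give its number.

1

Fixed tagging: Noun Prep Conj Noun Adv Prep.
Rule check: R1 fails, R2 ok, R3 ok, R4 ok.
Only rule 1 fails.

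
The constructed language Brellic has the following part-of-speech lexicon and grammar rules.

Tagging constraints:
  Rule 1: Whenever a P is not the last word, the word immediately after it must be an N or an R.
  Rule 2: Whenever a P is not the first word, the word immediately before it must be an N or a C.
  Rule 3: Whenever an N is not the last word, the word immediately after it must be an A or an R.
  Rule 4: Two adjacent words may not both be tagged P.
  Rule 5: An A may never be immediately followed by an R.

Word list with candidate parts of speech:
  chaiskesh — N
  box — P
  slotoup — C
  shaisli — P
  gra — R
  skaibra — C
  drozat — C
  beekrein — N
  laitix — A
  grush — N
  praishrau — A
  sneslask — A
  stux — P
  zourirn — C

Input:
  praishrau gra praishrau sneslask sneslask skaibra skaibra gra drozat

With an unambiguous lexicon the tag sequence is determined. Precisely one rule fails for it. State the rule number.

5

Fixed tagging: A R A A A C C R C.
Checking each rule: R1 pass, R2 pass, R3 pass, R4 pass, R5 fail.
Only rule 5 fails.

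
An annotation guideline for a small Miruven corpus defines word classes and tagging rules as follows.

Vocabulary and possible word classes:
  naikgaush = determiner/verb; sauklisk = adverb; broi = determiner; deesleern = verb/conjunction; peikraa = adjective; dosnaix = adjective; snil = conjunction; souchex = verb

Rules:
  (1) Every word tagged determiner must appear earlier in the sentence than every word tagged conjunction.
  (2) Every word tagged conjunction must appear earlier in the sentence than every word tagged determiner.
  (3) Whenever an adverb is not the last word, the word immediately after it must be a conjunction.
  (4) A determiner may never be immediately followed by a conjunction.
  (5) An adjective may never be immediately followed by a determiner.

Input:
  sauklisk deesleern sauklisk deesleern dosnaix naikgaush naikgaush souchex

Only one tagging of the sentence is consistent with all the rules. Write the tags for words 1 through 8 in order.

Candidates per position — 1:sauklisk {adverb}; 2:deesleern {verb,conjunction}; 3:sauklisk {adverb}; 4:deesleern {verb,conjunction}; 5:dosnaix {adjective}; 6:naikgaush {determiner,verb}; 7:naikgaush {determiner,verb}; 8:souchex {verb}.
At position 2, choosing verb makes rule 3 impossible to satisfy; hence conjunction.
At position 4, choosing verb makes rule 3 impossible to satisfy; hence conjunction.
At position 6, choosing determiner makes rule 1 impossible to satisfy; hence verb.
At position 7, choosing determiner makes rule 1 impossible to satisfy; hence verb.
That leaves exactly one tagging: adverb conjunction adverb conjunction adjective verb verb verb.
Checking: rule 1 holds; rule 2 holds; rule 3 holds; rule 4 holds; rule 5 holds.

adverb conjunction adverb conjunction adjective verb verb verb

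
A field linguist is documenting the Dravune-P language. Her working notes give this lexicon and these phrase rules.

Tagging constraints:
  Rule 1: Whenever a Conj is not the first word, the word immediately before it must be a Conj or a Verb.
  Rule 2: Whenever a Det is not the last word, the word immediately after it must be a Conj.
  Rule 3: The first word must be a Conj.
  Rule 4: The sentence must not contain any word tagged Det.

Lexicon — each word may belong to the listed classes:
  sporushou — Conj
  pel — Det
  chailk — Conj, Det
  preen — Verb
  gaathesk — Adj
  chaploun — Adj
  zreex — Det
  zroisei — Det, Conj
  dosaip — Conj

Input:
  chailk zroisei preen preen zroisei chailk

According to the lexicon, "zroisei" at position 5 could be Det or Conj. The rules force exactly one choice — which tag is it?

Candidates per position — 1:chailk {Conj,Det}; 2:zroisei {Det,Conj}; 3:preen {Verb}; 4:preen {Verb}; 5:zroisei {Det,Conj}; 6:chailk {Conj,Det}.
At position 1, choosing Det makes rule 3 impossible to satisfy; hence Conj.
At position 2, choosing Det makes rule 2 impossible to satisfy; hence Conj.
At position 5, choosing Det makes rule 4 impossible to satisfy; hence Conj.
At position 6, choosing Det makes rule 4 impossible to satisfy; hence Conj.
The unique satisfying tagging is: Conj Conj Verb Verb Conj Conj.
Rule-by-rule: rule 1 holds; rule 2 holds; rule 3 holds; rule 4 holds.

Conj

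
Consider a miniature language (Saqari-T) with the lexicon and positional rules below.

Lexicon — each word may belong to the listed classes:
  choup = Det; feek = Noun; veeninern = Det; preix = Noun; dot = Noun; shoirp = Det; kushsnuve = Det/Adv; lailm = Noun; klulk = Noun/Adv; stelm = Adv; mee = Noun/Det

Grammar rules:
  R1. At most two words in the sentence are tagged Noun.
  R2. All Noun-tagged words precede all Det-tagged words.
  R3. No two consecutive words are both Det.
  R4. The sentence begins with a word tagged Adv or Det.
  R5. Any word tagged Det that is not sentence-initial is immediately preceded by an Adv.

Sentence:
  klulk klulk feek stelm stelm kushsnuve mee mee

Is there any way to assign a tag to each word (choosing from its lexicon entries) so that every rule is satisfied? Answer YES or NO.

Candidates per position — 1:klulk {Noun,Adv}; 2:klulk {Noun,Adv}; 3:feek {Noun}; 4:stelm {Adv}; 5:stelm {Adv}; 6:kushsnuve {Det,Adv}; 7:mee {Noun,Det}; 8:mee {Noun,Det}.
Every candidate sequence violates at least one rule; no consistent tagging exists.

NO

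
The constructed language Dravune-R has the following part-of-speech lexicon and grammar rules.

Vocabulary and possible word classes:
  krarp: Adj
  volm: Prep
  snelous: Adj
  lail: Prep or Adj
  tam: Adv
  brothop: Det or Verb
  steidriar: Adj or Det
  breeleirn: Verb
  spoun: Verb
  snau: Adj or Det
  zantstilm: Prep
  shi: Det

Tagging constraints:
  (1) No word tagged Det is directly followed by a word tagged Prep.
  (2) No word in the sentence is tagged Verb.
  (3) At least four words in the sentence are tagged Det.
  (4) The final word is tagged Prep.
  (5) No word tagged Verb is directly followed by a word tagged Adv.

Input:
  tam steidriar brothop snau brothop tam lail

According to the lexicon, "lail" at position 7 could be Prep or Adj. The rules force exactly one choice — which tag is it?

Prep

Candidates per position — 1:tam {Adv}; 2:steidriar {Adj,Det}; 3:brothop {Det,Verb}; 4:snau {Adj,Det}; 5:brothop {Det,Verb}; 6:tam {Adv}; 7:lail {Prep,Adj}.
Word 2 cannot be Adj — rule 3 would then fail for every completion. It is Det.
Word 3 cannot be Verb — rule 2 would then fail for every completion. It is Det.
Word 4 cannot be Adj — rule 3 would then fail for every completion. It is Det.
Word 5 cannot be Verb — rule 2 would then fail for every completion. It is Det.
Word 7 cannot be Adj — rule 4 would then fail for every completion. It is Prep.
So the tagging must be: Adv Det Det Det Det Adv Prep.
Verifying each rule — rule 1 ok; rule 2 ok; rule 3 ok; rule 4 ok; rule 5 ok.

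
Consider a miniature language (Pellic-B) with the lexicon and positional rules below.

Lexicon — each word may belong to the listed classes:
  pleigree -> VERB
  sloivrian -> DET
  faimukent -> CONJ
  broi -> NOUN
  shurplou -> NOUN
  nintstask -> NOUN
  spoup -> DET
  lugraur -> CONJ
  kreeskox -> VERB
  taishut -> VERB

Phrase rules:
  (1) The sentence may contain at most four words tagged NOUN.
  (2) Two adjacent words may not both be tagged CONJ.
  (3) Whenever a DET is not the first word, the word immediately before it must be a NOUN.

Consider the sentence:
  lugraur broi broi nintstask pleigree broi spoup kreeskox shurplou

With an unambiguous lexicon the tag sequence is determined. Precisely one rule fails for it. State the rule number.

1

Fixed tagging: CONJ NOUN NOUN NOUN VERB NOUN DET VERB NOUN.
Rule check: R1 fail, R2 pass, R3 pass.
Only rule 1 fails.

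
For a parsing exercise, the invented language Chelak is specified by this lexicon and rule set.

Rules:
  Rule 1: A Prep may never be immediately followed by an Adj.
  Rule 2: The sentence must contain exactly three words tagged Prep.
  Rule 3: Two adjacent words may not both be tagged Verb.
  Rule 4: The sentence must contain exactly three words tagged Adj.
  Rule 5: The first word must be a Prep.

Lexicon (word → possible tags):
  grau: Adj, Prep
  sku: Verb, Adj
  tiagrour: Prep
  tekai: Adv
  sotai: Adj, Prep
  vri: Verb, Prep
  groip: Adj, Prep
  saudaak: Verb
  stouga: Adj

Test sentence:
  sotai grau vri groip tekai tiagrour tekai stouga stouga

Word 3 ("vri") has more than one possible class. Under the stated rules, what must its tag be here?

Verb

Candidates per position — 1:sotai {Adj,Prep}; 2:grau {Adj,Prep}; 3:vri {Verb,Prep}; 4:groip {Adj,Prep}; 5:tekai {Adv}; 6:tiagrour {Prep}; 7:tekai {Adv}; 8:stouga {Adj}; 9:stouga {Adj}.
If word 1 were Adj, no tagging could satisfy rule 5; so word 1 is Prep.
If word 2 were Adj, no tagging could satisfy rule 1; so word 2 is Prep.
If word 3 were Prep, no tagging could satisfy rule 2; so word 3 is Verb.
If word 4 were Prep, no tagging could satisfy rule 2; so word 4 is Adj.
So the tagging must be: Prep Prep Verb Adj Adv Prep Adv Adj Adj.
Verifying each rule — rule 1 ✓; rule 2 ✓; rule 3 ✓; rule 4 ✓; rule 5 ✓.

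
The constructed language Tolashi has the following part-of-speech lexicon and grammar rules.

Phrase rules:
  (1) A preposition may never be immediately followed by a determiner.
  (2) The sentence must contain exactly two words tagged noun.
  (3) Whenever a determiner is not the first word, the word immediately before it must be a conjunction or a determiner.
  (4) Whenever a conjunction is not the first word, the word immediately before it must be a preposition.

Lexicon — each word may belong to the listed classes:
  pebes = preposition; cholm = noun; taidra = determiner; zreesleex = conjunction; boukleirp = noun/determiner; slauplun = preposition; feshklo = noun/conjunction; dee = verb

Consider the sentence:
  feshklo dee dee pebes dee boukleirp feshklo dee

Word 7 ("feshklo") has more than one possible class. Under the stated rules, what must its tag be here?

noun

Candidates per position — 1:feshklo {noun,conjunction}; 2:dee {verb}; 3:dee {verb}; 4:pebes {preposition}; 5:dee {verb}; 6:boukleirp {noun,determiner}; 7:feshklo {noun,conjunction}; 8:dee {verb}.
Position 6: determiner is ruled out by rule 3; that leaves noun.
Position 7: conjunction is ruled out by rule 4; that leaves noun.
Position 1: noun is ruled out by rule 2; that leaves conjunction.
That leaves exactly one tagging: conjunction verb verb preposition verb noun noun verb.
Checking: rule 1 holds; rule 2 holds; rule 3 holds; rule 4 holds.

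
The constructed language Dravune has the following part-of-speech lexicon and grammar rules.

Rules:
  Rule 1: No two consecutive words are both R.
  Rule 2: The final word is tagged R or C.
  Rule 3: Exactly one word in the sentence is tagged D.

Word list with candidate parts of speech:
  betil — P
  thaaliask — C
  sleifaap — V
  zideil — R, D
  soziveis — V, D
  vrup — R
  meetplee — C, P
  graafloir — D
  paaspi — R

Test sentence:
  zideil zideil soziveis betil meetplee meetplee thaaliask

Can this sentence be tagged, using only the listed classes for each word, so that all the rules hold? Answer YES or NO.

Candidates per position — 1:zideil {R,D}; 2:zideil {R,D}; 3:soziveis {V,D}; 4:betil {P}; 5:meetplee {C,P}; 6:meetplee {C,P}; 7:thaaliask {C}.
One satisfying assignment: R D V P P C C.
Verifying each rule — rule 1 ✓; rule 2 ✓; rule 3 ✓.

YES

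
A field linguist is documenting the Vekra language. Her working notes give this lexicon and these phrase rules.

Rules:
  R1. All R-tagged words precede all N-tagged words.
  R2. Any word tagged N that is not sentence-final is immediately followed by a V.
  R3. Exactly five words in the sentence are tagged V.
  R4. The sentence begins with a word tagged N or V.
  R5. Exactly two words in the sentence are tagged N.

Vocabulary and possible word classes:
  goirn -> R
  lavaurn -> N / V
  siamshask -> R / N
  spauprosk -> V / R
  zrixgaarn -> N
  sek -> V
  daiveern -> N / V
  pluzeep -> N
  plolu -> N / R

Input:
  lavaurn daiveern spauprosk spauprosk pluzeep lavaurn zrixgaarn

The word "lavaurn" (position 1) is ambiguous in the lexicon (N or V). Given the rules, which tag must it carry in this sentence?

Candidates per position — 1:lavaurn {N,V}; 2:daiveern {N,V}; 3:spauprosk {V,R}; 4:spauprosk {V,R}; 5:pluzeep {N}; 6:lavaurn {N,V}; 7:zrixgaarn {N}.
Position 1: N is ruled out by rule 3; that leaves V.
Position 2: N is ruled out by rule 3; that leaves V.
Position 3: R is ruled out by rule 3; that leaves V.
Position 4: R is ruled out by rule 3; that leaves V.
Position 6: N is ruled out by rule 2; that leaves V.
The unique satisfying tagging is: V V V V N V N.
Verifying each rule — rule 1 holds; rule 2 holds; rule 3 holds; rule 4 holds; rule 5 holds.

V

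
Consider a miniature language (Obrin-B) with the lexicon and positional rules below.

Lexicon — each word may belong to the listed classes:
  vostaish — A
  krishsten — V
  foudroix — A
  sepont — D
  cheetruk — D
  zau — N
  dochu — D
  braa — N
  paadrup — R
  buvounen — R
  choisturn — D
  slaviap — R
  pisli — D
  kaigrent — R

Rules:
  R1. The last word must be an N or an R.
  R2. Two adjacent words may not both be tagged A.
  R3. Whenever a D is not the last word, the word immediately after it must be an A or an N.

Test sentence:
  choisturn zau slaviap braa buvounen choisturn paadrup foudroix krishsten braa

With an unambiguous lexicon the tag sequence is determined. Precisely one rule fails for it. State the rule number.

3

Fixed tagging: D N R N R D R A V N.
Rule check: R1 ok, R2 ok, R3 fails.
Only rule 3 fails.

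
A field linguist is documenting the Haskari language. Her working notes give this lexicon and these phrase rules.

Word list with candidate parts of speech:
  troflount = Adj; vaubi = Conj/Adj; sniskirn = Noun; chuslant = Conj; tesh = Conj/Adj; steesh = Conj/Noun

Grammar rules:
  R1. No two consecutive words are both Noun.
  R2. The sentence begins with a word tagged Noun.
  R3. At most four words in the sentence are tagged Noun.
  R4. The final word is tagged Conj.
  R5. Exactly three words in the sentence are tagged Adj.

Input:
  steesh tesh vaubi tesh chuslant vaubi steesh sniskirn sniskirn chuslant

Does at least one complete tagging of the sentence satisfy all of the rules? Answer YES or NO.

Candidates per position — 1:steesh {Conj,Noun}; 2:tesh {Conj,Adj}; 3:vaubi {Conj,Adj}; 4:tesh {Conj,Adj}; 5:chuslant {Conj}; 6:vaubi {Conj,Adj}; 7:steesh {Conj,Noun}; 8:sniskirn {Noun}; 9:sniskirn {Noun}; 10:chuslant {Conj}.
Rule 1 cannot be satisfied by any choice of tags from the lexicon.
So there is no consistent tagging.

NO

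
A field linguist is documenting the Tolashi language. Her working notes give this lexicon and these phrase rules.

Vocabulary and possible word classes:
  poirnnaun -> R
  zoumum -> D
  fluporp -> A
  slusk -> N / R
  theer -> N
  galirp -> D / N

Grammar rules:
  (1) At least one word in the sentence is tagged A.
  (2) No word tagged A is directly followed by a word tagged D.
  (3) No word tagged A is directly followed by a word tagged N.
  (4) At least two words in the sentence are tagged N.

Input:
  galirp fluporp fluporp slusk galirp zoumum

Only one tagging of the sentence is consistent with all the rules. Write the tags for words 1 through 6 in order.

N A A R N D

Candidates per position — 1:galirp {D,N}; 2:fluporp {A}; 3:fluporp {A}; 4:slusk {N,R}; 5:galirp {D,N}; 6:zoumum {D}.
At position 4, choosing N makes rule 3 impossible to satisfy; hence R.
At position 5, choosing D makes rule 4 impossible to satisfy; hence N.
At position 1, choosing D makes rule 4 impossible to satisfy; hence N.
The unique satisfying tagging is: N A A R N D.
Verifying each rule — rule 1 ok; rule 2 ok; rule 3 ok; rule 4 ok.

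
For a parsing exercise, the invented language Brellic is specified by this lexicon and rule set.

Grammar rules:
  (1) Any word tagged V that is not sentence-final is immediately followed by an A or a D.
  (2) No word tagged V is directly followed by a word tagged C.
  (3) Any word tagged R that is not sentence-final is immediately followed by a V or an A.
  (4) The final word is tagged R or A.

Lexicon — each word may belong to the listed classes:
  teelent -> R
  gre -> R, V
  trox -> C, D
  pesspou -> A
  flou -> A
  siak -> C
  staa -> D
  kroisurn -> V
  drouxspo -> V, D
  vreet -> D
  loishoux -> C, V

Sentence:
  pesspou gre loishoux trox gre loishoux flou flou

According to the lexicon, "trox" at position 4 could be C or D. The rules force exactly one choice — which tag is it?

D

Candidates per position — 1:pesspou {A}; 2:gre {R,V}; 3:loishoux {C,V}; 4:trox {C,D}; 5:gre {R,V}; 6:loishoux {C,V}; 7:flou {A}; 8:flou {A}.
Position 2: V is ruled out by rule 1; that leaves R.
Position 3: C is ruled out by rule 3; that leaves V.
Position 4: C is ruled out by rule 1; that leaves D.
Position 5: V is ruled out by rule 1; that leaves R.
Position 6: C is ruled out by rule 3; that leaves V.
The only consistent sequence is: A R V D R V A A.
Rule-by-rule: rule 1 ✓; rule 2 ✓; rule 3 ✓; rule 4 ✓.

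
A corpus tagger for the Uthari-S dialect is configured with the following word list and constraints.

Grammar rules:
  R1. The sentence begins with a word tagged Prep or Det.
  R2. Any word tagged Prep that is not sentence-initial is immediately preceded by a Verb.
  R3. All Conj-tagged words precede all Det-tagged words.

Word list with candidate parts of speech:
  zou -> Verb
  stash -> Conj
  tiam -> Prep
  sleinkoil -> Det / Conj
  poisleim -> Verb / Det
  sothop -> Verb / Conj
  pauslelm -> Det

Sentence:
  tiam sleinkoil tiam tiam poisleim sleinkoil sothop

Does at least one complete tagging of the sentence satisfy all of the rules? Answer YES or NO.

NO

Candidates per position — 1:tiam {Prep}; 2:sleinkoil {Det,Conj}; 3:tiam {Prep}; 4:tiam {Prep}; 5:poisleim {Verb,Det}; 6:sleinkoil {Det,Conj}; 7:sothop {Verb,Conj}.
Rule 2 cannot be satisfied by any choice of tags from the lexicon.
So there is no consistent tagging.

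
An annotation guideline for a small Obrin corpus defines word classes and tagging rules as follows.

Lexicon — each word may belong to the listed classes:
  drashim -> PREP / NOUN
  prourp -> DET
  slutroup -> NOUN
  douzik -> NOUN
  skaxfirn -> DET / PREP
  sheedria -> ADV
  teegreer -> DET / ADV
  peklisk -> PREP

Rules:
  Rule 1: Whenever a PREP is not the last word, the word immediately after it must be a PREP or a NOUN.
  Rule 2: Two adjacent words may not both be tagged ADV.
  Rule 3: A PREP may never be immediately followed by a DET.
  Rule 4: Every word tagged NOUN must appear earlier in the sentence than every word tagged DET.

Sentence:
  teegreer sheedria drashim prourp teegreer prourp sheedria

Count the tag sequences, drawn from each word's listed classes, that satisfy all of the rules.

Candidates per position — 1:teegreer {DET,ADV}; 2:sheedria {ADV}; 3:drashim {PREP,NOUN}; 4:prourp {DET}; 5:teegreer {DET,ADV}; 6:prourp {DET}; 7:sheedria {ADV}.
There are 8 candidate sequences in total.
Every candidate sequence violates at least one rule; no consistent tagging exists.
Count = 0.

0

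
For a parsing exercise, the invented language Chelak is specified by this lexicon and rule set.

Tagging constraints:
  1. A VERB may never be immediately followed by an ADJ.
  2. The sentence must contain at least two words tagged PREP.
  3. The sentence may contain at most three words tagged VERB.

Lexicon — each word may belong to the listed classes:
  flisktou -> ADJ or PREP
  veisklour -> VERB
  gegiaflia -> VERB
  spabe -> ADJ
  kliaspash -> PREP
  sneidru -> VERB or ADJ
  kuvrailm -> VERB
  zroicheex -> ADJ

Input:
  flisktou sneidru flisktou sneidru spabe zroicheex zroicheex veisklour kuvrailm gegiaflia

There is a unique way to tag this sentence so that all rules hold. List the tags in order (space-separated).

Candidates per position — 1:flisktou {ADJ,PREP}; 2:sneidru {VERB,ADJ}; 3:flisktou {ADJ,PREP}; 4:sneidru {VERB,ADJ}; 5:spabe {ADJ}; 6:zroicheex {ADJ}; 7:zroicheex {ADJ}; 8:veisklour {VERB}; 9:kuvrailm {VERB}; 10:gegiaflia {VERB}.
If word 1 were ADJ, no tagging could satisfy rule 2; so word 1 is PREP.
If word 2 were VERB, no tagging could satisfy rule 3; so word 2 is ADJ.
If word 3 were ADJ, no tagging could satisfy rule 2; so word 3 is PREP.
If word 4 were VERB, no tagging could satisfy rule 1; so word 4 is ADJ.
The only consistent sequence is: PREP ADJ PREP ADJ ADJ ADJ ADJ VERB VERB VERB.
Rule-by-rule: rule 1 satisfied; rule 2 satisfied; rule 3 satisfied.

PREP ADJ PREP ADJ ADJ ADJ ADJ VERB VERB VERB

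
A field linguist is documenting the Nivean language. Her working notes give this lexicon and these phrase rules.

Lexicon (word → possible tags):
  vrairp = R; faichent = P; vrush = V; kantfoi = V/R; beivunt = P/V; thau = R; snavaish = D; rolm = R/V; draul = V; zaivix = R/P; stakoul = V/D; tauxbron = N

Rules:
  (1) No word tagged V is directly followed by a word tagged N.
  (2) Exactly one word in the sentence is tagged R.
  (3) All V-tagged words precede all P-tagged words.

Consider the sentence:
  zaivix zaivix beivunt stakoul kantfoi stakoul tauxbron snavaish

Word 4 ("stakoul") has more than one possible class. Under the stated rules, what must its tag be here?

D

Candidates per position — 1:zaivix {R,P}; 2:zaivix {R,P}; 3:beivunt {P,V}; 4:stakoul {V,D}; 5:kantfoi {V,R}; 6:stakoul {V,D}; 7:tauxbron {N}; 8:snavaish {D}.
At position 6, choosing V makes rule 1 impossible to satisfy; hence D.
Position 4: the remaining choice is settled jointly with positions 1, 2, 3, 5 — only D at position 4 is part of a tagging that satisfies every rule.
The only consistent sequence is: P P P D R D N D.
Checking: rule 1 ✓; rule 2 ✓; rule 3 ✓.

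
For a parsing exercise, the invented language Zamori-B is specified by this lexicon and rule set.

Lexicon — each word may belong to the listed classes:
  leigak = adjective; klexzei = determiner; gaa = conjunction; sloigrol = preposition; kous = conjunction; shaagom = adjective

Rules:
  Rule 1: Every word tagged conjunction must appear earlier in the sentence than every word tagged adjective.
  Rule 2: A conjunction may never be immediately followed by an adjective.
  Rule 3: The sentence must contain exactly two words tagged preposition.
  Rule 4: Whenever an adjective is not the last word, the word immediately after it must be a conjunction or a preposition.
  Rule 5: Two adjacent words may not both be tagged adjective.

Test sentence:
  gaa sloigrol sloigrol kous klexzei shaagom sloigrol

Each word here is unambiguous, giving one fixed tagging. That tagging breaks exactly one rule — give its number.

Fixed tagging: conjunction preposition preposition conjunction determiner adjective preposition.
Checking each rule: R1 ✓, R2 ✓, R3 ✗, R4 ✓, R5 ✓.
Only rule 3 fails.

3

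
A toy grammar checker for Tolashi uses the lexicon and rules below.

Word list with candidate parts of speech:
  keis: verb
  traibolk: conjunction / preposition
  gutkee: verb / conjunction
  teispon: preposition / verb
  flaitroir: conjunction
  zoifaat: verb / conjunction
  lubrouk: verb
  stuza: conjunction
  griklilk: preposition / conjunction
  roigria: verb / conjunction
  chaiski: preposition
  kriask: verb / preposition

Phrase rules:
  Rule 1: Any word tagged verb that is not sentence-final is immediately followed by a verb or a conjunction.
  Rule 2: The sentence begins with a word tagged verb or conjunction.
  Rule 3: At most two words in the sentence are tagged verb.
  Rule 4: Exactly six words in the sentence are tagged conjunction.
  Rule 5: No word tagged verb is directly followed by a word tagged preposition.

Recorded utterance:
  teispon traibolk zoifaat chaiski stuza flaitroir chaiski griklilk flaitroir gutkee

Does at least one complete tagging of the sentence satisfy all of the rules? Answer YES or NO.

Candidates per position — 1:teispon {preposition,verb}; 2:traibolk {conjunction,preposition}; 3:zoifaat {verb,conjunction}; 4:chaiski {preposition}; 5:stuza {conjunction}; 6:flaitroir {conjunction}; 7:chaiski {preposition}; 8:griklilk {preposition,conjunction}; 9:flaitroir {conjunction}; 10:gutkee {verb,conjunction}.
One satisfying assignment: verb conjunction conjunction preposition conjunction conjunction preposition preposition conjunction conjunction.
Rule-by-rule: rule 1 ok; rule 2 ok; rule 3 ok; rule 4 ok; rule 5 ok.

YES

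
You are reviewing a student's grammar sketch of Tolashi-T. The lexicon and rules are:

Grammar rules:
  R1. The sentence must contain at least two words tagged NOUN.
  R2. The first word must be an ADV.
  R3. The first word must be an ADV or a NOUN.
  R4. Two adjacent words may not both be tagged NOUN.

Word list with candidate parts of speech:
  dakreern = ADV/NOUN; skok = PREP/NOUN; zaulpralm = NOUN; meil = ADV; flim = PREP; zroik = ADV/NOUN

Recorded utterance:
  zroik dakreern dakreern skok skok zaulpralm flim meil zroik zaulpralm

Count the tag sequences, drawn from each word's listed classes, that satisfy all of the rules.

Candidates per position — 1:zroik {ADV,NOUN}; 2:dakreern {ADV,NOUN}; 3:dakreern {ADV,NOUN}; 4:skok {PREP,NOUN}; 5:skok {PREP,NOUN}; 6:zaulpralm {NOUN}; 7:flim {PREP}; 8:meil {ADV}; 9:zroik {ADV,NOUN}; 10:zaulpralm {NOUN}.
There are 64 candidate sequences in total.
The sequences that satisfy every rule: ADV ADV ADV PREP PREP NOUN PREP ADV ADV NOUN; ADV ADV ADV NOUN PREP NOUN PREP ADV ADV NOUN; ADV ADV NOUN PREP PREP NOUN PREP ADV ADV NOUN; ADV NOUN ADV PREP PREP NOUN PREP ADV ADV NOUN; ADV NOUN ADV NOUN PREP NOUN PREP ADV ADV NOUN.
Count = 5.

5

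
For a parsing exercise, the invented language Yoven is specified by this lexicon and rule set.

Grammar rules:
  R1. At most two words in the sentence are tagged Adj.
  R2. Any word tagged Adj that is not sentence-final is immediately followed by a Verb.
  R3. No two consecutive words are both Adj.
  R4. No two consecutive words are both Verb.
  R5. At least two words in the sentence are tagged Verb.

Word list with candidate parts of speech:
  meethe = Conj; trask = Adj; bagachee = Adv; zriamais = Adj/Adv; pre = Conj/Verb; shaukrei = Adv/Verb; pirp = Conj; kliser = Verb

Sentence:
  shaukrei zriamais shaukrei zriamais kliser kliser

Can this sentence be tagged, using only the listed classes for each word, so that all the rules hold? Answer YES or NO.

Candidates per position — 1:shaukrei {Adv,Verb}; 2:zriamais {Adj,Adv}; 3:shaukrei {Adv,Verb}; 4:zriamais {Adj,Adv}; 5:kliser {Verb}; 6:kliser {Verb}.
Rule 4 cannot be satisfied by any choice of tags from the lexicon.
So there is no consistent tagging.

NO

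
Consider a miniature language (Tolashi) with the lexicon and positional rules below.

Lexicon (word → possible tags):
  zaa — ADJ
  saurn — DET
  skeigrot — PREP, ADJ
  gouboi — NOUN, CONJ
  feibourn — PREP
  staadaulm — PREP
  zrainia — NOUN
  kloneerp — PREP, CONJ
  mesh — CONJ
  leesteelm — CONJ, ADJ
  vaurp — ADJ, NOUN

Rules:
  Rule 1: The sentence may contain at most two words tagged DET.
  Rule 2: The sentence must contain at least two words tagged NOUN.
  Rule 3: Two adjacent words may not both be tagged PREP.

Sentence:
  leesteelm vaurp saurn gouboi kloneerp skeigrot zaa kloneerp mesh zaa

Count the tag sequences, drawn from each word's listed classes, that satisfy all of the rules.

12

Candidates per position — 1:leesteelm {CONJ,ADJ}; 2:vaurp {ADJ,NOUN}; 3:saurn {DET}; 4:gouboi {NOUN,CONJ}; 5:kloneerp {PREP,CONJ}; 6:skeigrot {PREP,ADJ}; 7:zaa {ADJ}; 8:kloneerp {PREP,CONJ}; 9:mesh {CONJ}; 10:zaa {ADJ}.
There are 64 candidate sequences in total.
Checking each against the rules leaves 12 sequences.
Count = 12.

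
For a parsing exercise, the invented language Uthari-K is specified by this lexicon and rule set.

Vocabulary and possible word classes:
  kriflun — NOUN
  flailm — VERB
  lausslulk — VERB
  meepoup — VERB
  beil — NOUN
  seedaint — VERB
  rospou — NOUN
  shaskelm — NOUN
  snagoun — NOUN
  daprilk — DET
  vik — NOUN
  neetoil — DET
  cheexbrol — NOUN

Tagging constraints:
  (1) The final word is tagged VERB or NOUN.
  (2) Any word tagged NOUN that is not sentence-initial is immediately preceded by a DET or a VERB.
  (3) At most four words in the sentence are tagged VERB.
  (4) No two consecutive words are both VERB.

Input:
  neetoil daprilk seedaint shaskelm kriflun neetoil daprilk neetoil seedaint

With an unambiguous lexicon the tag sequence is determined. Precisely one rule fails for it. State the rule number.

2

Fixed tagging: DET DET VERB NOUN NOUN DET DET DET VERB.
Applying the rules: R1 ok, R2 fails, R3 ok, R4 ok.
Only rule 2 fails.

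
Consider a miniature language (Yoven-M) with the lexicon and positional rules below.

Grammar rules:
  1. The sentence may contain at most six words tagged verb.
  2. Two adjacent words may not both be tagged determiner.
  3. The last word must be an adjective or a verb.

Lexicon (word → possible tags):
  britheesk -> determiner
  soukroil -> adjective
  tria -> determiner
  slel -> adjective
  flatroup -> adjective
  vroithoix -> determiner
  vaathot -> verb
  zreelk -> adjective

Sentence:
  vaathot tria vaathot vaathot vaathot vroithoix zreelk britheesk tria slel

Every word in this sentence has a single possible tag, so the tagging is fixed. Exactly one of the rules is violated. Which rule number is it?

2

Fixed tagging: verb determiner verb verb verb determiner adjective determiner determiner adjective.
Rule check: R1 ✓, R2 ✗, R3 ✓.
Only rule 2 fails.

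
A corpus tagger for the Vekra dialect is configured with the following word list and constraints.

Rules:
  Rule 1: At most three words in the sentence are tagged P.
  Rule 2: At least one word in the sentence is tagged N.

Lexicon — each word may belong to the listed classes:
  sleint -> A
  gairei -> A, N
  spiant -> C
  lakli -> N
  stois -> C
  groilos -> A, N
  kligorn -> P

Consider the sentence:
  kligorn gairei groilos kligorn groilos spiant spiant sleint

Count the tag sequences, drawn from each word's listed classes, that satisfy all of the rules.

Candidates per position — 1:kligorn {P}; 2:gairei {A,N}; 3:groilos {A,N}; 4:kligorn {P}; 5:groilos {A,N}; 6:spiant {C}; 7:spiant {C}; 8:sleint {A}.
There are 8 candidate sequences in total.
Checking each against the rules leaves 7 sequences.
Count = 7.

7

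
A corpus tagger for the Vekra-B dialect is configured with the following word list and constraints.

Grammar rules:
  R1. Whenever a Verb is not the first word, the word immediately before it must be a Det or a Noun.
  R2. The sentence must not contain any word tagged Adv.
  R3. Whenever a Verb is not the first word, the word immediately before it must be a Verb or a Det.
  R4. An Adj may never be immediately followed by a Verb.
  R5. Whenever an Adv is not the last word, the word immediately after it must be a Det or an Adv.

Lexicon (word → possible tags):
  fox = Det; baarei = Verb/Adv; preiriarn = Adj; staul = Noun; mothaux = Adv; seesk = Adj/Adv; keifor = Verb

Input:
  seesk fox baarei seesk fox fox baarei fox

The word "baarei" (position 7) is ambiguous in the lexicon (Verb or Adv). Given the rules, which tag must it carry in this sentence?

Candidates per position — 1:seesk {Adj,Adv}; 2:fox {Det}; 3:baarei {Verb,Adv}; 4:seesk {Adj,Adv}; 5:fox {Det}; 6:fox {Det}; 7:baarei {Verb,Adv}; 8:fox {Det}.
Word 1 cannot be Adv — rule 2 would then fail for every completion. It is Adj.
Word 3 cannot be Adv — rule 2 would then fail for every completion. It is Verb.
Word 4 cannot be Adv — rule 2 would then fail for every completion. It is Adj.
Word 7 cannot be Adv — rule 2 would then fail for every completion. It is Verb.
The unique satisfying tagging is: Adj Det Verb Adj Det Det Verb Det.
Checking: rule 1 ✓; rule 2 ✓; rule 3 ✓; rule 4 ✓; rule 5 ✓.

Verb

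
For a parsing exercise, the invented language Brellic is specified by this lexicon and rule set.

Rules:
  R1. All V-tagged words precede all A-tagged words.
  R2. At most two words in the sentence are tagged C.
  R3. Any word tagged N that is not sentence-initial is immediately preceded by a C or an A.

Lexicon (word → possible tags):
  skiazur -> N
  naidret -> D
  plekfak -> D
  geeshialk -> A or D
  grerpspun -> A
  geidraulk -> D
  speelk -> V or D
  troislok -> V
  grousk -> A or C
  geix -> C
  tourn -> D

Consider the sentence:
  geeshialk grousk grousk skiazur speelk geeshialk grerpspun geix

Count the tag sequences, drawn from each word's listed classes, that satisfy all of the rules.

Candidates per position — 1:geeshialk {A,D}; 2:grousk {A,C}; 3:grousk {A,C}; 4:skiazur {N}; 5:speelk {V,D}; 6:geeshialk {A,D}; 7:grerpspun {A}; 8:geix {C}.
There are 32 candidate sequences in total.
Checking each against the rules leaves 12 sequences.
Count = 12.

12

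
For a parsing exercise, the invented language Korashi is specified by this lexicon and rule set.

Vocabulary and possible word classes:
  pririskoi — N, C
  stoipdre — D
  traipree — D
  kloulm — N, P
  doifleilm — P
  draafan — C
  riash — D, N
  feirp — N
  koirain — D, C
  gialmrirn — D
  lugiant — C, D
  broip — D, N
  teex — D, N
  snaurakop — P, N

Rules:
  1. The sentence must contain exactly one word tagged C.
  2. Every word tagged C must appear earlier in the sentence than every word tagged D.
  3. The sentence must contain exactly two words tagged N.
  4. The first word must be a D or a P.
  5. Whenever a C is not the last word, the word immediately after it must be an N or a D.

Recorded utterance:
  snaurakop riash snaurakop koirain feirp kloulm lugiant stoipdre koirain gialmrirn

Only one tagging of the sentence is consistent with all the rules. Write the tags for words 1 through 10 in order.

P N P C N P D D D D

Candidates per position — 1:snaurakop {P,N}; 2:riash {D,N}; 3:snaurakop {P,N}; 4:koirain {D,C}; 5:feirp {N}; 6:kloulm {N,P}; 7:lugiant {C,D}; 8:stoipdre {D}; 9:koirain {D,C}; 10:gialmrirn {D}.
Position 1: N is ruled out by rule 4; that leaves P.
Position 9: C is ruled out by rule 2; that leaves D.
The remaining ambiguous positions (2, 3, 4, 6, 7) are resolved jointly — only one combination satisfies every rule.
The unique satisfying tagging is: P N P C N P D D D D.
Verifying each rule — rule 1 ok; rule 2 ok; rule 3 ok; rule 4 ok; rule 5 ok.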